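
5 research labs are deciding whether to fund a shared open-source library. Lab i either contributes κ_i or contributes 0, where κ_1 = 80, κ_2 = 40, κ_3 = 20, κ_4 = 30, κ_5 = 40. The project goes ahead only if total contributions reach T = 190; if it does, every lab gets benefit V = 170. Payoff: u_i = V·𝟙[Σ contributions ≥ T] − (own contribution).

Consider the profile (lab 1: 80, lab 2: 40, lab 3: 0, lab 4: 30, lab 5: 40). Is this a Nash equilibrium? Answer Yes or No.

Total = 190 ≥ 190: provided.
Lab 1 (pledges 80, payoff 90): dropping to 0 → total 110, payoff 0. No gain.
Lab 2 (pledges 40, payoff 130): dropping to 0 → total 150, payoff 0. No gain.
Lab 3 (pledges 0, payoff 170): pledging 20 → total 210, payoff 150. No gain.
Lab 4 (pledges 30, payoff 140): dropping to 0 → total 160, payoff 0. No gain.
Lab 5 (pledges 40, payoff 130): dropping to 0 → total 150, payoff 0. No gain.

Yes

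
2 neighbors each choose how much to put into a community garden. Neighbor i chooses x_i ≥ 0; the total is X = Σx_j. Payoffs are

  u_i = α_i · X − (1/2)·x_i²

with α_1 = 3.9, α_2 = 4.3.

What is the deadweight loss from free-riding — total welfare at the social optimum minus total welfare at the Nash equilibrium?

Neighbor i's FOC: ∂u_i/∂x_i = α_i − x_i = 0, so x_i* = α_i.
NE contributions = (3.9, 4.3); X = 8.2.
W^NE = (Σα)·X − ½Σα_i² = 8.2² − ½·33.7 = 50.39.
Planner sets x_i = Σα_j = 8.2 for every i, so X^SO = 2·8.2 = 16.4.
W^SO = (Σα)·X^SO − ½·2·(Σα)² = (2/2)·8.2² = 67.24.
Deadweight loss = W^SO − W^NE = 16.85.

16.85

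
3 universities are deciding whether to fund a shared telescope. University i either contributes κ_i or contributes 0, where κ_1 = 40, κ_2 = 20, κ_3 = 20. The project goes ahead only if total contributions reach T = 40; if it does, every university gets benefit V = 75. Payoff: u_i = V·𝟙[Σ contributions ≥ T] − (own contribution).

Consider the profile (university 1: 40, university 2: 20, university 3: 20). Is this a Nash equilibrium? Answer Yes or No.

Total = 80 ≥ 40: provided.
University 1 (pledges 40, payoff 35): dropping to 0 → total 40, payoff 75. Profitable deviation.

No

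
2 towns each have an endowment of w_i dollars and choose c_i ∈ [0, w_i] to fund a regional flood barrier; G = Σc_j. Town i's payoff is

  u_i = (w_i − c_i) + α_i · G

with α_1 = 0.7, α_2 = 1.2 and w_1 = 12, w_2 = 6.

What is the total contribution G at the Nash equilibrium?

6

∂u_i/∂c_i = α_i − 1, so town i contributes w_i if α_i > 1, else 0.
α_i > 1 for i ∈ {2}; NE contributions (0, 6), G = 6.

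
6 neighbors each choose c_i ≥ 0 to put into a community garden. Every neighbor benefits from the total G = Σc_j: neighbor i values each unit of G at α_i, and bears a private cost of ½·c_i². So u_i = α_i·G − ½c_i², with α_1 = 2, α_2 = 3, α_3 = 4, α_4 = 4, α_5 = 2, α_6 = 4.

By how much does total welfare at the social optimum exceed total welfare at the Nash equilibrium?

754.5

Neighbor i's FOC: ∂u_i/∂c_i = α_i − c_i = 0, so c_i* = α_i.
NE contributions = (2, 3, 4, 4, 2, 4); G = 19.
W^NE = (Σα)·G − ½Σα_i² = 19² − ½·65 = 328.5.
Planner sets c_i = Σα_j = 19 for every i, so G^SO = 6·19 = 114.
W^SO = (Σα)·G^SO − ½·6·(Σα)² = (6/2)·19² = 1083.
Deadweight loss = W^SO − W^NE = 754.5.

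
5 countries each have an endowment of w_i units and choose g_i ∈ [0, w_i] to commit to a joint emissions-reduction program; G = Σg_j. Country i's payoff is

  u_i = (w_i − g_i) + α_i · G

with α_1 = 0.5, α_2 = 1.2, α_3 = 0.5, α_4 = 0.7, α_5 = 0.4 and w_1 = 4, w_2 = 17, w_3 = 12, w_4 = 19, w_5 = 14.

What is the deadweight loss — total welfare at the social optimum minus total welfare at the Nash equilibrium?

112.7

∂u_i/∂g_i = α_i − 1, so country i contributes w_i if α_i > 1, else 0.
α_i > 1 for i ∈ {2}; NE contributions (0, 17, 0, 0, 0), G = 17.
W^NE = Σw_i − G^NE + (Σα_i)·G^NE = 66 + 2.3·17 = 105.1.
Planner: ∂(Σu_j)/∂g_i = Σα_j − 1 = 2.3 > 0, so everyone contributes w_i; G^SO = 66, W^SO = 66 + 2.3·66 = 217.8.
Deadweight loss = 112.7.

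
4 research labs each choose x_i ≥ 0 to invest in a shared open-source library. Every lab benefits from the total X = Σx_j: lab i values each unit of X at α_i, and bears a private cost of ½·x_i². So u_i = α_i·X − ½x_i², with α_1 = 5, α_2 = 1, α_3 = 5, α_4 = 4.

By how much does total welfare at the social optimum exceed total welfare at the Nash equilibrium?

258.5

Lab i's FOC: ∂u_i/∂x_i = α_i − x_i = 0, so x_i* = α_i.
NE contributions = (5, 1, 5, 4); X = 15.
W^NE = (Σα)·X − ½Σα_i² = 15² − ½·67 = 191.5.
Planner sets x_i = Σα_j = 15 for every i, so X^SO = 4·15 = 60.
W^SO = (Σα)·X^SO − ½·4·(Σα)² = (4/2)·15² = 450.
Deadweight loss = W^SO − W^NE = 258.5.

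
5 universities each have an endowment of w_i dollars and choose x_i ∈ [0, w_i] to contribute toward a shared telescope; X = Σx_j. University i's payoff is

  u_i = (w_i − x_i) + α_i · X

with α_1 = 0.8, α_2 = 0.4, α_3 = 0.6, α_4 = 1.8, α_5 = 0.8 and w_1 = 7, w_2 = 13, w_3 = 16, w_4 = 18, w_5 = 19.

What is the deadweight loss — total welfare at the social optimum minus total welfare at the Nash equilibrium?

187

∂u_i/∂x_i = α_i − 1, so university i contributes w_i if α_i > 1, else 0.
α_i > 1 for i ∈ {4}; NE contributions (0, 0, 0, 18, 0), X = 18.
W^NE = Σw_i − X^NE + (Σα_i)·X^NE = 73 + 3.4·18 = 134.2.
Planner: ∂(Σu_j)/∂x_i = Σα_j − 1 = 3.4 > 0, so everyone contributes w_i; X^SO = 73, W^SO = 73 + 3.4·73 = 321.2.
Deadweight loss = 187.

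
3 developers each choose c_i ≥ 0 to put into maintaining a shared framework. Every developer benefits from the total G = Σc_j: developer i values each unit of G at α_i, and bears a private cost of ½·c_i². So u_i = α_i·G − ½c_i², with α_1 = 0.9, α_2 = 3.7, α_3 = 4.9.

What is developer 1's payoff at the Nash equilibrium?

8.145

Developer i's FOC: ∂u_i/∂c_i = α_i − c_i = 0, so c_i* = α_i.
NE contributions = (0.9, 3.7, 4.9); G = 9.5.
u_1 = α_1·G − ½·(c_1)² = 0.9·9.5 − ½·0.9² = 8.145.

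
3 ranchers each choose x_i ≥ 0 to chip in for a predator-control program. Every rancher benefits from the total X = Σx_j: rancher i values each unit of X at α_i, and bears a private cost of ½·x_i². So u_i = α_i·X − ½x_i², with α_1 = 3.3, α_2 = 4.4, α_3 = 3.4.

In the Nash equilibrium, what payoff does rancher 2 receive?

39.16

Rancher i's FOC: ∂u_i/∂x_i = α_i − x_i = 0, so x_i* = α_i.
NE contributions = (3.3, 4.4, 3.4); X = 11.1.
u_2 = α_2·X − ½·(x_2)² = 4.4·11.1 − ½·4.4² = 39.16.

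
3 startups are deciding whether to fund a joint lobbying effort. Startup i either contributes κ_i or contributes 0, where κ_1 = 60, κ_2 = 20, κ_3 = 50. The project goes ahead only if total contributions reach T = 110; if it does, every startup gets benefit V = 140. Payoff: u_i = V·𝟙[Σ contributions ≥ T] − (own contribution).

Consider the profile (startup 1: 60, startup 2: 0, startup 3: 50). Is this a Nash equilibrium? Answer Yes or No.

Yes

Total = 110 ≥ 110: provided.
Startup 1 (pledges 60, payoff 80): dropping to 0 → total 50, payoff 0. No gain.
Startup 2 (pledges 0, payoff 140): pledging 20 → total 130, payoff 120. No gain.
Startup 3 (pledges 50, payoff 90): dropping to 0 → total 60, payoff 0. No gain.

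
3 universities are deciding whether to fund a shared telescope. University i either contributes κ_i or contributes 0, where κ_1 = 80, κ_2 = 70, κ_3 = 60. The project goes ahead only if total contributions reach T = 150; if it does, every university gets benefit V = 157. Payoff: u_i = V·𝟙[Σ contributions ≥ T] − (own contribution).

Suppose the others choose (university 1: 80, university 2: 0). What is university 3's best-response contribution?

0

Others' total = 80. Even contributing 60 gives 140 < 150: no benefit either way.
Best response: 0.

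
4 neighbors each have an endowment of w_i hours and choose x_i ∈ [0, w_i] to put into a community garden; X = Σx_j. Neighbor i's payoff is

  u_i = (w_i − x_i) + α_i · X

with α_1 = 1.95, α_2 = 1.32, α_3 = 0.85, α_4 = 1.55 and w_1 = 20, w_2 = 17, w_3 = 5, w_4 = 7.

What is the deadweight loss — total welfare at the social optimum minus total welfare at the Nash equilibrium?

23.35

∂u_i/∂x_i = α_i − 1, so neighbor i contributes w_i if α_i > 1, else 0.
α_i > 1 for i ∈ {1, 2, 4}; NE contributions (20, 17, 0, 7), X = 44.
W^NE = Σw_i − X^NE + (Σα_i)·X^NE = 49 + 4.67·44 = 254.48.
Planner: ∂(Σu_j)/∂x_i = Σα_j − 1 = 4.67 > 0, so everyone contributes w_i; X^SO = 49, W^SO = 49 + 4.67·49 = 277.83.
Deadweight loss = 23.35.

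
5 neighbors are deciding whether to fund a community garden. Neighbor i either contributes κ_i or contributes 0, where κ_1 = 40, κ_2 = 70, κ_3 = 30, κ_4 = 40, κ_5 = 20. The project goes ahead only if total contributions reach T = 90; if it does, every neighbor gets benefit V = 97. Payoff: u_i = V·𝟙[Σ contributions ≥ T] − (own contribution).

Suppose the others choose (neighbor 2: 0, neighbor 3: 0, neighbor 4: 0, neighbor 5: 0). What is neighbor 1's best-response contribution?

0

Others' total = 0. Even contributing 40 gives 40 < 90: no benefit either way.
Best response: 0.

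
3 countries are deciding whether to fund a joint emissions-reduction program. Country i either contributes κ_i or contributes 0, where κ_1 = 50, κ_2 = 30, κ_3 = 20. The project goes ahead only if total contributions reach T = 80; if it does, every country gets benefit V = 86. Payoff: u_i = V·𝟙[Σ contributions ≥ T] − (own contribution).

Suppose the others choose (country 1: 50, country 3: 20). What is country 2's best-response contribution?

Others' total = 70. Contributing 30 brings total to 100 ≥ 80: gain V − κ_2 = 56.
Best response: 30.

30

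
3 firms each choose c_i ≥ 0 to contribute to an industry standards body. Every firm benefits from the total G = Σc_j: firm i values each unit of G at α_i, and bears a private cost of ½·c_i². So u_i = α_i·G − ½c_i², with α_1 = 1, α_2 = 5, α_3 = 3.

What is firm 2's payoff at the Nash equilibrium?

Firm i's FOC: ∂u_i/∂c_i = α_i − c_i = 0, so c_i* = α_i.
NE contributions = (1, 5, 3); G = 9.
u_2 = α_2·G − ½·(c_2)² = 5·9 − ½·5² = 32.5.

32.5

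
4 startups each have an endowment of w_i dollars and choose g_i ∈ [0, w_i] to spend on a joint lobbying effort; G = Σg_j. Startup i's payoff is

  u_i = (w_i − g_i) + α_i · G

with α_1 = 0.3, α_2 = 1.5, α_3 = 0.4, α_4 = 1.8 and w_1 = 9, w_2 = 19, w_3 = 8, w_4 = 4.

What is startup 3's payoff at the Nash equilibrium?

17.2

∂u_i/∂g_i = α_i − 1, so startup i contributes w_i if α_i > 1, else 0.
α_i > 1 for i ∈ {2, 4}; NE contributions (0, 19, 0, 4), G = 23.
u_3 = (8 − 0) + 0.4·23 = 17.2.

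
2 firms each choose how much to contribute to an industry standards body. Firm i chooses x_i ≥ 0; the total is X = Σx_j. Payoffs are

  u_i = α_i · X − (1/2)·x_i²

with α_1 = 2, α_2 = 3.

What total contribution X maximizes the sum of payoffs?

Planner FOC: ∂(Σu_j)/∂x_i = (Σα_j) − x_i = 0, so x_i^SO = Σα_j = 5 for every i; X^SO = 10.

10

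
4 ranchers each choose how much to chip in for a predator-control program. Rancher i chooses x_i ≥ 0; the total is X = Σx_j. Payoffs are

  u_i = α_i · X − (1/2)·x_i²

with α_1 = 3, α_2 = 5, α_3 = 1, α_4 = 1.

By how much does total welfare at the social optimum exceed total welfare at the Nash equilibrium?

118

Rancher i's FOC: ∂u_i/∂x_i = α_i − x_i = 0, so x_i* = α_i.
NE contributions = (3, 5, 1, 1); X = 10.
W^NE = (Σα)·X − ½Σα_i² = 10² − ½·36 = 82.
Planner sets x_i = Σα_j = 10 for every i, so X^SO = 4·10 = 40.
W^SO = (Σα)·X^SO − ½·4·(Σα)² = (4/2)·10² = 200.
Deadweight loss = W^SO − W^NE = 118.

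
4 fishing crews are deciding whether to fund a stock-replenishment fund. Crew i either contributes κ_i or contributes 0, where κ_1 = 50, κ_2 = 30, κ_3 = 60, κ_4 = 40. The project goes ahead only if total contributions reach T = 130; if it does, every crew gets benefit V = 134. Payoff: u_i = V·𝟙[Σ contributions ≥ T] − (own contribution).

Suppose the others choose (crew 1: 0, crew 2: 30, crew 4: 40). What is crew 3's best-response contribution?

60

Others' total = 70. Contributing 60 brings total to 130 ≥ 130: gain V − κ_3 = 74.
Best response: 60.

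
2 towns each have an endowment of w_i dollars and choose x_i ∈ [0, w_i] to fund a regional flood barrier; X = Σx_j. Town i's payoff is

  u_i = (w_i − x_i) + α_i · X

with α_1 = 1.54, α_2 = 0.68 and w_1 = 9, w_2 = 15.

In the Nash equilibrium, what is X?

∂u_i/∂x_i = α_i − 1, so town i contributes w_i if α_i > 1, else 0.
α_i > 1 for i ∈ {1}; NE contributions (9, 0), X = 9.

9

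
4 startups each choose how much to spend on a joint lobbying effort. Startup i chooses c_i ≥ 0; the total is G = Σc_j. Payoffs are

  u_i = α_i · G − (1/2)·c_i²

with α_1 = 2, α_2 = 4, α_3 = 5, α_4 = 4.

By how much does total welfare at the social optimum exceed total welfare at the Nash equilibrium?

Startup i's FOC: ∂u_i/∂c_i = α_i − c_i = 0, so c_i* = α_i.
NE contributions = (2, 4, 5, 4); G = 15.
W^NE = (Σα)·G − ½Σα_i² = 15² − ½·61 = 194.5.
Planner sets c_i = Σα_j = 15 for every i, so G^SO = 4·15 = 60.
W^SO = (Σα)·G^SO − ½·4·(Σα)² = (4/2)·15² = 450.
Deadweight loss = W^SO − W^NE = 255.5.

255.5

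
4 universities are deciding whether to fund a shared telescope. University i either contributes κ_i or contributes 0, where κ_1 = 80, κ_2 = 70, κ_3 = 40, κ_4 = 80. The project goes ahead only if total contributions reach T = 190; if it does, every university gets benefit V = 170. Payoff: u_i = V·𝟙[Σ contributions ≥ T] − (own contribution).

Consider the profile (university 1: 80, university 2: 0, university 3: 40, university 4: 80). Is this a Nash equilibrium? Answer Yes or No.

Total = 200 ≥ 190: provided.
University 1 (pledges 80, payoff 90): dropping to 0 → total 120, payoff 0. No gain.
University 2 (pledges 0, payoff 170): pledging 70 → total 270, payoff 100. No gain.
University 3 (pledges 40, payoff 130): dropping to 0 → total 160, payoff 0. No gain.
University 4 (pledges 80, payoff 90): dropping to 0 → total 120, payoff 0. No gain.

Yes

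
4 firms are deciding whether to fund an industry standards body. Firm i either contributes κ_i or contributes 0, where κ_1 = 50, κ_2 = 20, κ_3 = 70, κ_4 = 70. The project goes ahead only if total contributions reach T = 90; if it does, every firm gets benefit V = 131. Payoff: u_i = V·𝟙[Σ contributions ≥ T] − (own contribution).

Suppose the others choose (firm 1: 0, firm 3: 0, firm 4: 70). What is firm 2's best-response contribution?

Others' total = 70. Contributing 20 brings total to 90 ≥ 90: gain V − κ_2 = 111.
Best response: 20.

20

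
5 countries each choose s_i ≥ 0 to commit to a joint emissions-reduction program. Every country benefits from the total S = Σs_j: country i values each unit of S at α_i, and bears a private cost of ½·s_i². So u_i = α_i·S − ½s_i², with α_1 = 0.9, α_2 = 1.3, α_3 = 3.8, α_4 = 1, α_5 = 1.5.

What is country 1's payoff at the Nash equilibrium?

7.245

Country i's FOC: ∂u_i/∂s_i = α_i − s_i = 0, so s_i* = α_i.
NE contributions = (0.9, 1.3, 3.8, 1, 1.5); S = 8.5.
u_1 = α_1·S − ½·(s_1)² = 0.9·8.5 − ½·0.9² = 7.245.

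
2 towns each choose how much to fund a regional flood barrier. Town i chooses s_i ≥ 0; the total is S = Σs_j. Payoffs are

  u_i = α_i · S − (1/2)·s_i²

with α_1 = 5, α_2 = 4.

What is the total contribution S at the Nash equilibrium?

Town i's FOC: ∂u_i/∂s_i = α_i − s_i = 0, so s_i* = α_i.
NE contributions = (5, 4); S = 9.

9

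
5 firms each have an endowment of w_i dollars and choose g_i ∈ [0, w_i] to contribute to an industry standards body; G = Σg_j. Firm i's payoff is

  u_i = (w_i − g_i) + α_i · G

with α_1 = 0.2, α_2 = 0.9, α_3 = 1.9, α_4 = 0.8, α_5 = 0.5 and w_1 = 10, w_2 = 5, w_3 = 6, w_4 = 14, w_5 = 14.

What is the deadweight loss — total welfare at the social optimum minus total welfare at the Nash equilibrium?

141.9

∂u_i/∂g_i = α_i − 1, so firm i contributes w_i if α_i > 1, else 0.
α_i > 1 for i ∈ {3}; NE contributions (0, 0, 6, 0, 0), G = 6.
W^NE = Σw_i − G^NE + (Σα_i)·G^NE = 49 + 3.3·6 = 68.8.
Planner: ∂(Σu_j)/∂g_i = Σα_j − 1 = 3.3 > 0, so everyone contributes w_i; G^SO = 49, W^SO = 49 + 3.3·49 = 210.7.
Deadweight loss = 141.9.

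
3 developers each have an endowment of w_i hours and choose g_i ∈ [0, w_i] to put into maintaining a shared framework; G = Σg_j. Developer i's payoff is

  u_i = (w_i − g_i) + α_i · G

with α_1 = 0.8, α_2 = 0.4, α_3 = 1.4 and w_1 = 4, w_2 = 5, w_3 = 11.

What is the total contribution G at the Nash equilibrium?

11

∂u_i/∂g_i = α_i − 1, so developer i contributes w_i if α_i > 1, else 0.
α_i > 1 for i ∈ {3}; NE contributions (0, 0, 11), G = 11.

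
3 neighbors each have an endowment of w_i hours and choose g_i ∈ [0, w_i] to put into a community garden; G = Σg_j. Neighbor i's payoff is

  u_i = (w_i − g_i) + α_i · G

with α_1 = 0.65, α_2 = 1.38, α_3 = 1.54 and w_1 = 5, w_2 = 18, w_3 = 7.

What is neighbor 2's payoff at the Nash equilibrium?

∂u_i/∂g_i = α_i − 1, so neighbor i contributes w_i if α_i > 1, else 0.
α_i > 1 for i ∈ {2, 3}; NE contributions (0, 18, 7), G = 25.
u_2 = (18 − 18) + 1.38·25 = 34.5.

34.5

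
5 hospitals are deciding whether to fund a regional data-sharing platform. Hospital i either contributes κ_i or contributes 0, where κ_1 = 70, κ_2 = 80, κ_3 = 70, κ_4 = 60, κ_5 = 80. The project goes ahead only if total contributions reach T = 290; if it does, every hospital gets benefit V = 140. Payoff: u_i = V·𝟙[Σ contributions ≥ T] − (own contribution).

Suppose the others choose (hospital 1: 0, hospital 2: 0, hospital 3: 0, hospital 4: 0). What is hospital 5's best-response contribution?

0

Others' total = 0. Even contributing 80 gives 80 < 290: no benefit either way.
Best response: 0.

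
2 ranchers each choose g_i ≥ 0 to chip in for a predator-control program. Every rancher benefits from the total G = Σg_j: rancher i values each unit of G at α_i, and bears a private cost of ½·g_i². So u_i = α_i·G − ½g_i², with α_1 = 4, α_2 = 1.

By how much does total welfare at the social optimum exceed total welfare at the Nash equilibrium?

8.5

Rancher i's FOC: ∂u_i/∂g_i = α_i − g_i = 0, so g_i* = α_i.
NE contributions = (4, 1); G = 5.
W^NE = (Σα)·G − ½Σα_i² = 5² − ½·17 = 16.5.
Planner sets g_i = Σα_j = 5 for every i, so G^SO = 2·5 = 10.
W^SO = (Σα)·G^SO − ½·2·(Σα)² = (2/2)·5² = 25.
Deadweight loss = W^SO − W^NE = 8.5.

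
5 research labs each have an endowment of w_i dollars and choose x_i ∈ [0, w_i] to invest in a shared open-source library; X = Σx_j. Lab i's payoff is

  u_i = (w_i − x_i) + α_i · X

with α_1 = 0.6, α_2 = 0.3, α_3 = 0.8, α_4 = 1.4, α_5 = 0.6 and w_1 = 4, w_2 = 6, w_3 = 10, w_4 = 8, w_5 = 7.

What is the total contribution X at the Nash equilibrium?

8

∂u_i/∂x_i = α_i − 1, so lab i contributes w_i if α_i > 1, else 0.
α_i > 1 for i ∈ {4}; NE contributions (0, 0, 0, 8, 0), X = 8.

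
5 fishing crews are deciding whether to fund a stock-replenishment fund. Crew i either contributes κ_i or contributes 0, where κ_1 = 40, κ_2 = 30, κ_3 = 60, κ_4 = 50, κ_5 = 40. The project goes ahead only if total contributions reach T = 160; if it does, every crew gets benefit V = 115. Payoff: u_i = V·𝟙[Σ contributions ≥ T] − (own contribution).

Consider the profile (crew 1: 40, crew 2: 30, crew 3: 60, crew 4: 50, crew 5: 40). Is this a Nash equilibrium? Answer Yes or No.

No

Total = 220 ≥ 160: provided.
Crew 1 (pledges 40, payoff 75): dropping to 0 → total 180, payoff 115. Profitable deviation.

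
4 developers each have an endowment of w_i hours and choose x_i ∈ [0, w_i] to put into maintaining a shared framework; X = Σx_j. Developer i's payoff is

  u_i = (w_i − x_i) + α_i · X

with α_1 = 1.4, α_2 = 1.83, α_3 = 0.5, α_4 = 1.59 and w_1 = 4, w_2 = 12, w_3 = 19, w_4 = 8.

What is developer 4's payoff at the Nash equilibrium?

38.16

∂u_i/∂x_i = α_i − 1, so developer i contributes w_i if α_i > 1, else 0.
α_i > 1 for i ∈ {1, 2, 4}; NE contributions (4, 12, 0, 8), X = 24.
u_4 = (8 − 8) + 1.59·24 = 38.16.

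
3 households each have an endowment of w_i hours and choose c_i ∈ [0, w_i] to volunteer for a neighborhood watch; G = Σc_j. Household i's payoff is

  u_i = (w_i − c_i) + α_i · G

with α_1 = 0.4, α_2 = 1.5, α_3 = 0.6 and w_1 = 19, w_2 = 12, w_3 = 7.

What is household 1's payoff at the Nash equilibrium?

23.8

∂u_i/∂c_i = α_i − 1, so household i contributes w_i if α_i > 1, else 0.
α_i > 1 for i ∈ {2}; NE contributions (0, 12, 0), G = 12.
u_1 = (19 − 0) + 0.4·12 = 23.8.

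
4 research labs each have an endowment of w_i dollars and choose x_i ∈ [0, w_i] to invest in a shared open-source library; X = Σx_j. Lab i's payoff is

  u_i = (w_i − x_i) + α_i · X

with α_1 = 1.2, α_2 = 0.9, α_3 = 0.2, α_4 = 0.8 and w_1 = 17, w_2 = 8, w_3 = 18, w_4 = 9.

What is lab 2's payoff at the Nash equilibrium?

23.3

∂u_i/∂x_i = α_i − 1, so lab i contributes w_i if α_i > 1, else 0.
α_i > 1 for i ∈ {1}; NE contributions (17, 0, 0, 0), X = 17.
u_2 = (8 − 0) + 0.9·17 = 23.3.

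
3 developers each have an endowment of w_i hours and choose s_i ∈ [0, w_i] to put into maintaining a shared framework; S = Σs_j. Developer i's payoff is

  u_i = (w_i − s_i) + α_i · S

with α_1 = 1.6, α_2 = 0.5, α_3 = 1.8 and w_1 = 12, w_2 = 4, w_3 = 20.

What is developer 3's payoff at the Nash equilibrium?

57.6

∂u_i/∂s_i = α_i − 1, so developer i contributes w_i if α_i > 1, else 0.
α_i > 1 for i ∈ {1, 3}; NE contributions (12, 0, 20), S = 32.
u_3 = (20 − 20) + 1.8·32 = 57.6.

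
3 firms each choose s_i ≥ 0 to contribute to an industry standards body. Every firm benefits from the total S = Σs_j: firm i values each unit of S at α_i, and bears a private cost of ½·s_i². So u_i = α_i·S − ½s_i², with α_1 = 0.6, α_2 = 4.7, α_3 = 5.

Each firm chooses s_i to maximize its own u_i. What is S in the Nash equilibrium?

Firm i's FOC: ∂u_i/∂s_i = α_i − s_i = 0, so s_i* = α_i.
NE contributions = (0.6, 4.7, 5); S = 10.3.

10.3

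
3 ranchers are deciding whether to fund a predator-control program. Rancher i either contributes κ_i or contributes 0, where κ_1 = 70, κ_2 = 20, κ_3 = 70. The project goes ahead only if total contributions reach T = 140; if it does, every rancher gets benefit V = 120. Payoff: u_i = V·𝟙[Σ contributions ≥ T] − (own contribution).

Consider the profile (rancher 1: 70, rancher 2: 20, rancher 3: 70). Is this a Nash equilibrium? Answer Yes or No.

Total = 160 ≥ 140: provided.
Rancher 1 (pledges 70, payoff 50): dropping to 0 → total 90, payoff 0. No gain.
Rancher 2 (pledges 20, payoff 100): dropping to 0 → total 140, payoff 120. Profitable deviation.

No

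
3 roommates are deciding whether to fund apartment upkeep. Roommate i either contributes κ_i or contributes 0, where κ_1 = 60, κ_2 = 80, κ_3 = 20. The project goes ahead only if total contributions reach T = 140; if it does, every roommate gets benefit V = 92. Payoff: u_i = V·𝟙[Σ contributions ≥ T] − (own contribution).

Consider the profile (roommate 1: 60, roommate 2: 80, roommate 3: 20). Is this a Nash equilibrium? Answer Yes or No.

Total = 160 ≥ 140: provided.
Roommate 1 (pledges 60, payoff 32): dropping to 0 → total 100, payoff 0. No gain.
Roommate 2 (pledges 80, payoff 12): dropping to 0 → total 80, payoff 0. No gain.
Roommate 3 (pledges 20, payoff 72): dropping to 0 → total 140, payoff 92. Profitable deviation.

No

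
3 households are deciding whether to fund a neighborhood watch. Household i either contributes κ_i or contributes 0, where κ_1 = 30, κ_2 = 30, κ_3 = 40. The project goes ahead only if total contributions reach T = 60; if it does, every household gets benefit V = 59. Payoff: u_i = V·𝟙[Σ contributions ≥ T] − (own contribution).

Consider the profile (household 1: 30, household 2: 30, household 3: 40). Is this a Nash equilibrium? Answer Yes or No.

Total = 100 ≥ 60: provided.
Household 1 (pledges 30, payoff 29): dropping to 0 → total 70, payoff 59. Profitable deviation.

No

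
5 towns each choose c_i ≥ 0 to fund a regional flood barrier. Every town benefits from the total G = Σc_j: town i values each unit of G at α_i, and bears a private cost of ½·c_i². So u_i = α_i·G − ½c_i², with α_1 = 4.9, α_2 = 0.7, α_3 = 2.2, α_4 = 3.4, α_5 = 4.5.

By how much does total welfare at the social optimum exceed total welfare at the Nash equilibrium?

Town i's FOC: ∂u_i/∂c_i = α_i − c_i = 0, so c_i* = α_i.
NE contributions = (4.9, 0.7, 2.2, 3.4, 4.5); G = 15.7.
W^NE = (Σα)·G − ½Σα_i² = 15.7² − ½·61.15 = 215.915.
Planner sets c_i = Σα_j = 15.7 for every i, so G^SO = 5·15.7 = 78.5.
W^SO = (Σα)·G^SO − ½·5·(Σα)² = (5/2)·15.7² = 616.225.
Deadweight loss = W^SO − W^NE = 400.31.

400.31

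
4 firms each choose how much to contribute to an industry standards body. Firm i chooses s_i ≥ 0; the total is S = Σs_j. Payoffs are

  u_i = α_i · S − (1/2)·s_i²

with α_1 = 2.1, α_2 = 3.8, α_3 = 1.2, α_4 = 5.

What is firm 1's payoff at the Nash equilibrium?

Firm i's FOC: ∂u_i/∂s_i = α_i − s_i = 0, so s_i* = α_i.
NE contributions = (2.1, 3.8, 1.2, 5); S = 12.1.
u_1 = α_1·S − ½·(s_1)² = 2.1·12.1 − ½·2.1² = 23.205.

23.205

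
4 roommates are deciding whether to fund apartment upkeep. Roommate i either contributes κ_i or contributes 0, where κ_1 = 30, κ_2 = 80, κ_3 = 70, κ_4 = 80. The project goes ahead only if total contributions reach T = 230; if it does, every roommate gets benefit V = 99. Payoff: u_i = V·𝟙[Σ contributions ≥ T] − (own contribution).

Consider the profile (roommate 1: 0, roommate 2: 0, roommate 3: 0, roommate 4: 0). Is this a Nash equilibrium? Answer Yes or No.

Total = 0 < 230: not provided.
Roommate 1 (pledges 0, payoff 0): pledging 30 → total 30, payoff -30. No gain.
Roommate 2 (pledges 0, payoff 0): pledging 80 → total 80, payoff -80. No gain.
Roommate 3 (pledges 0, payoff 0): pledging 70 → total 70, payoff -70. No gain.
Roommate 4 (pledges 0, payoff 0): pledging 80 → total 80, payoff -80. No gain.

Yes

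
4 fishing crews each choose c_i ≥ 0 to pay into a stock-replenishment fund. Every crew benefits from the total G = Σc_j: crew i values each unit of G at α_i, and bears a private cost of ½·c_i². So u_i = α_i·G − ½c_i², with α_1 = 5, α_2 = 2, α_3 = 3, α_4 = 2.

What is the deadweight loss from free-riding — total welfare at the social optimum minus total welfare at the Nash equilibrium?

165

Crew i's FOC: ∂u_i/∂c_i = α_i − c_i = 0, so c_i* = α_i.
NE contributions = (5, 2, 3, 2); G = 12.
W^NE = (Σα)·G − ½Σα_i² = 12² − ½·42 = 123.
Planner sets c_i = Σα_j = 12 for every i, so G^SO = 4·12 = 48.
W^SO = (Σα)·G^SO − ½·4·(Σα)² = (4/2)·12² = 288.
Deadweight loss = W^SO − W^NE = 165.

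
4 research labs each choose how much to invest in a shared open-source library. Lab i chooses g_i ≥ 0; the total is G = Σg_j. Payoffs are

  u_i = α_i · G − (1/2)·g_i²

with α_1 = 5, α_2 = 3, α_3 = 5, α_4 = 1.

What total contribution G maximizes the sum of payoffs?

Planner FOC: ∂(Σu_j)/∂g_i = (Σα_j) − g_i = 0, so g_i^SO = Σα_j = 14 for every i; G^SO = 56.

56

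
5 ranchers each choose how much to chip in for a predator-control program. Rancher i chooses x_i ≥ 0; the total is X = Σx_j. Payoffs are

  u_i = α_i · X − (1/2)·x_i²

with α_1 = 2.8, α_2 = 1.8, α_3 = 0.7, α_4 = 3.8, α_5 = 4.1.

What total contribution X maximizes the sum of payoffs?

Planner FOC: ∂(Σu_j)/∂x_i = (Σα_j) − x_i = 0, so x_i^SO = Σα_j = 13.2 for every i; X^SO = 66.

66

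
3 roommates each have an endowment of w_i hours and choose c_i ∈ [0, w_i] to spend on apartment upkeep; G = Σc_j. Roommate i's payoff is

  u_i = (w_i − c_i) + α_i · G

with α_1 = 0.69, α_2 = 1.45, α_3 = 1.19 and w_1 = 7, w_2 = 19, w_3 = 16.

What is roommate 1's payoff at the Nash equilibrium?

∂u_i/∂c_i = α_i − 1, so roommate i contributes w_i if α_i > 1, else 0.
α_i > 1 for i ∈ {2, 3}; NE contributions (0, 19, 16), G = 35.
u_1 = (7 − 0) + 0.69·35 = 31.15.

31.15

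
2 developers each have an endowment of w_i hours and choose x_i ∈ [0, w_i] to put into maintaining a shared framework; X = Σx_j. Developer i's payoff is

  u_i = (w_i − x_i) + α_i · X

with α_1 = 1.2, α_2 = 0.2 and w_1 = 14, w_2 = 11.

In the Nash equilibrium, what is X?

∂u_i/∂x_i = α_i − 1, so developer i contributes w_i if α_i > 1, else 0.
α_i > 1 for i ∈ {1}; NE contributions (14, 0), X = 14.

14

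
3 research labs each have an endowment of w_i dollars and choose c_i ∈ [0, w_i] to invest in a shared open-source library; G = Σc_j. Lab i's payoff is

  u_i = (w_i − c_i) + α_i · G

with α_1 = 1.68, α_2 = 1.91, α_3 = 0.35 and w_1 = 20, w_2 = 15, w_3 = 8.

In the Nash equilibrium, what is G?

35

∂u_i/∂c_i = α_i − 1, so lab i contributes w_i if α_i > 1, else 0.
α_i > 1 for i ∈ {1, 2}; NE contributions (20, 15, 0), G = 35.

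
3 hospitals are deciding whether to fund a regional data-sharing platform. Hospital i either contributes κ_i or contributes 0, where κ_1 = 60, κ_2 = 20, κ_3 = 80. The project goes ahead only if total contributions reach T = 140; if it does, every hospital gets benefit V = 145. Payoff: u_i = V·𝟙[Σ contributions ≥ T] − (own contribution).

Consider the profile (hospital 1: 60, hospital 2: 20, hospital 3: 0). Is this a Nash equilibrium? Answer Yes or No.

No

Total = 80 < 140: not provided.
Hospital 1 (pledges 60, payoff -60): dropping to 0 → total 20, payoff 0. Profitable deviation.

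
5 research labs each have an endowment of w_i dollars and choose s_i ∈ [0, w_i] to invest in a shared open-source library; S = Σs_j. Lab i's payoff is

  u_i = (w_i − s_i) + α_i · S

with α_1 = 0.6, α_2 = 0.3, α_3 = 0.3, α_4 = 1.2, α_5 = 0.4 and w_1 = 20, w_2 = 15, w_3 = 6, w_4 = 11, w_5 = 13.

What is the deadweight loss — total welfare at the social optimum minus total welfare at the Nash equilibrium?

∂u_i/∂s_i = α_i − 1, so lab i contributes w_i if α_i > 1, else 0.
α_i > 1 for i ∈ {4}; NE contributions (0, 0, 0, 11, 0), S = 11.
W^NE = Σw_i − S^NE + (Σα_i)·S^NE = 65 + 1.8·11 = 84.8.
Planner: ∂(Σu_j)/∂s_i = Σα_j − 1 = 1.8 > 0, so everyone contributes w_i; S^SO = 65, W^SO = 65 + 1.8·65 = 182.
Deadweight loss = 97.2.

97.2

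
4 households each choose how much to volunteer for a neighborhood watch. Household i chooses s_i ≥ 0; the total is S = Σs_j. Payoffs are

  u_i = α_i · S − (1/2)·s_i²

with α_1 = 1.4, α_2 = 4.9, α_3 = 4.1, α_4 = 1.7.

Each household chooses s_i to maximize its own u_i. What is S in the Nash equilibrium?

Household i's FOC: ∂u_i/∂s_i = α_i − s_i = 0, so s_i* = α_i.
NE contributions = (1.4, 4.9, 4.1, 1.7); S = 12.1.

12.1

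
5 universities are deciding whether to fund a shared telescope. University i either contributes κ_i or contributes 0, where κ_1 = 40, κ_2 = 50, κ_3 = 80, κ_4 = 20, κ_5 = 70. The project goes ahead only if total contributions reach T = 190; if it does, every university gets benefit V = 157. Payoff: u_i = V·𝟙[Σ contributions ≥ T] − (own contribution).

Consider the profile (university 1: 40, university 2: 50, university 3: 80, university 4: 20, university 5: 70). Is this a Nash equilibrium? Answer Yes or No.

No

Total = 260 ≥ 190: provided.
University 1 (pledges 40, payoff 117): dropping to 0 → total 220, payoff 157. Profitable deviation.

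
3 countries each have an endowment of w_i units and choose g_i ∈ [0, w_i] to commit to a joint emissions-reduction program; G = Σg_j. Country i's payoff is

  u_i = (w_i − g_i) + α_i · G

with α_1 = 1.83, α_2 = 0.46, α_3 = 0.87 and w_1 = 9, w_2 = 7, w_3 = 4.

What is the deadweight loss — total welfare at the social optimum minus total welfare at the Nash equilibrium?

∂u_i/∂g_i = α_i − 1, so country i contributes w_i if α_i > 1, else 0.
α_i > 1 for i ∈ {1}; NE contributions (9, 0, 0), G = 9.
W^NE = Σw_i − G^NE + (Σα_i)·G^NE = 20 + 2.16·9 = 39.44.
Planner: ∂(Σu_j)/∂g_i = Σα_j − 1 = 2.16 > 0, so everyone contributes w_i; G^SO = 20, W^SO = 20 + 2.16·20 = 63.2.
Deadweight loss = 23.76.

23.76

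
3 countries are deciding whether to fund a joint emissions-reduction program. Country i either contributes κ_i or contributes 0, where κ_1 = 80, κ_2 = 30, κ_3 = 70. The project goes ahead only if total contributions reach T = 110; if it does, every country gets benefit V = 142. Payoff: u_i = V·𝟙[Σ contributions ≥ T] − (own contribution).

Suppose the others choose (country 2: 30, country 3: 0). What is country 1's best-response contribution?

Others' total = 30. Contributing 80 brings total to 110 ≥ 110: gain V − κ_1 = 62.
Best response: 80.

80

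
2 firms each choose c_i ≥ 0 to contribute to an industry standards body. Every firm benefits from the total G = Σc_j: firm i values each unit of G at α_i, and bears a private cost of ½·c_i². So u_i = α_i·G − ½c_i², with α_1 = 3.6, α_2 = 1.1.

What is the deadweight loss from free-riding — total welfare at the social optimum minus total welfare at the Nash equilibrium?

7.085

Firm i's FOC: ∂u_i/∂c_i = α_i − c_i = 0, so c_i* = α_i.
NE contributions = (3.6, 1.1); G = 4.7.
W^NE = (Σα)·G − ½Σα_i² = 4.7² − ½·14.17 = 15.005.
Planner sets c_i = Σα_j = 4.7 for every i, so G^SO = 2·4.7 = 9.4.
W^SO = (Σα)·G^SO − ½·2·(Σα)² = (2/2)·4.7² = 22.09.
Deadweight loss = W^SO − W^NE = 7.085.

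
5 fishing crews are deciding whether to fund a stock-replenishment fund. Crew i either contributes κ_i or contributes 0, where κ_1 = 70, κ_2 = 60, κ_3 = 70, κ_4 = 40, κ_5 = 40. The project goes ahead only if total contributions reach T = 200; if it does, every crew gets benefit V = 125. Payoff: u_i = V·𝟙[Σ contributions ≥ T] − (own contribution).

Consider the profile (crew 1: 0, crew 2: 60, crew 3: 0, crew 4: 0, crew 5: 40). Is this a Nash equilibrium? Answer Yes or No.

No

Total = 100 < 200: not provided.
Crew 1 (pledges 0, payoff 0): pledging 70 → total 170, payoff -70. No gain.
Crew 2 (pledges 60, payoff -60): dropping to 0 → total 40, payoff 0. Profitable deviation.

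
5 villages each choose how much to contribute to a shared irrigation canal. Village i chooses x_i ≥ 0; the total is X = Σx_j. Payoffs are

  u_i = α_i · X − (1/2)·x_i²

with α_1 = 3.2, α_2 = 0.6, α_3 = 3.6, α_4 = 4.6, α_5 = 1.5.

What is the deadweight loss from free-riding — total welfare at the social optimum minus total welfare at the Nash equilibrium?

296.86

Village i's FOC: ∂u_i/∂x_i = α_i − x_i = 0, so x_i* = α_i.
NE contributions = (3.2, 0.6, 3.6, 4.6, 1.5); X = 13.5.
W^NE = (Σα)·X − ½Σα_i² = 13.5² − ½·46.97 = 158.765.
Planner sets x_i = Σα_j = 13.5 for every i, so X^SO = 5·13.5 = 67.5.
W^SO = (Σα)·X^SO − ½·5·(Σα)² = (5/2)·13.5² = 455.625.
Deadweight loss = W^SO − W^NE = 296.86.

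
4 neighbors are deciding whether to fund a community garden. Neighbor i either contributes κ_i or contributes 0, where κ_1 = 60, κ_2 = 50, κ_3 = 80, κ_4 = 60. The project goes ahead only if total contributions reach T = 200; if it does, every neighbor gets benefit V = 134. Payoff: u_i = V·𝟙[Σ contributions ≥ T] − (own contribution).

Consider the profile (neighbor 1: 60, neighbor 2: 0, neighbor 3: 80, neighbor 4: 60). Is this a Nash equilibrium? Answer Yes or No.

Yes

Total = 200 ≥ 200: provided.
Neighbor 1 (pledges 60, payoff 74): dropping to 0 → total 140, payoff 0. No gain.
Neighbor 2 (pledges 0, payoff 134): pledging 50 → total 250, payoff 84. No gain.
Neighbor 3 (pledges 80, payoff 54): dropping to 0 → total 120, payoff 0. No gain.
Neighbor 4 (pledges 60, payoff 74): dropping to 0 → total 140, payoff 0. No gain.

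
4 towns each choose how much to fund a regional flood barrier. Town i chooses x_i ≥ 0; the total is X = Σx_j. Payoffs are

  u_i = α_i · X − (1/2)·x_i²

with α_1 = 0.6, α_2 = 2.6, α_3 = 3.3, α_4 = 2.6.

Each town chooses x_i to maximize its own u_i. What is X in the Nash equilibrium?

Town i's FOC: ∂u_i/∂x_i = α_i − x_i = 0, so x_i* = α_i.
NE contributions = (0.6, 2.6, 3.3, 2.6); X = 9.1.

9.1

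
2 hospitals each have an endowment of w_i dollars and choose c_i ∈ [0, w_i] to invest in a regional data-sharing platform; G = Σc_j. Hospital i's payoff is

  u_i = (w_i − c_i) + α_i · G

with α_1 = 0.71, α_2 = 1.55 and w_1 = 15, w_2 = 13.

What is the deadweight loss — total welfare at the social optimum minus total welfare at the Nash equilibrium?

18.9

∂u_i/∂c_i = α_i − 1, so hospital i contributes w_i if α_i > 1, else 0.
α_i > 1 for i ∈ {2}; NE contributions (0, 13), G = 13.
W^NE = Σw_i − G^NE + (Σα_i)·G^NE = 28 + 1.26·13 = 44.38.
Planner: ∂(Σu_j)/∂c_i = Σα_j − 1 = 1.26 > 0, so everyone contributes w_i; G^SO = 28, W^SO = 28 + 1.26·28 = 63.28.
Deadweight loss = 18.9.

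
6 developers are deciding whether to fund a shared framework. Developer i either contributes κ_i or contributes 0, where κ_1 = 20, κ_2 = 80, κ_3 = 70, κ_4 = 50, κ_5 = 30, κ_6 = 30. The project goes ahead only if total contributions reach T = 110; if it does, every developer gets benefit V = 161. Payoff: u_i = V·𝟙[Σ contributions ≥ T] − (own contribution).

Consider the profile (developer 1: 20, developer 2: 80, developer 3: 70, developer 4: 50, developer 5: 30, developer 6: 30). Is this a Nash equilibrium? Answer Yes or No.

Total = 280 ≥ 110: provided.
Developer 1 (pledges 20, payoff 141): dropping to 0 → total 260, payoff 161. Profitable deviation.

No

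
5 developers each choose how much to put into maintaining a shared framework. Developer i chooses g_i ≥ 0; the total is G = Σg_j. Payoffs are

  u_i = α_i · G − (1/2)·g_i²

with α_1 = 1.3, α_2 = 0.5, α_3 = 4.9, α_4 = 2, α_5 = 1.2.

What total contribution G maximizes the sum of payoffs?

49.5

Planner FOC: ∂(Σu_j)/∂g_i = (Σα_j) − g_i = 0, so g_i^SO = Σα_j = 9.9 for every i; G^SO = 49.5.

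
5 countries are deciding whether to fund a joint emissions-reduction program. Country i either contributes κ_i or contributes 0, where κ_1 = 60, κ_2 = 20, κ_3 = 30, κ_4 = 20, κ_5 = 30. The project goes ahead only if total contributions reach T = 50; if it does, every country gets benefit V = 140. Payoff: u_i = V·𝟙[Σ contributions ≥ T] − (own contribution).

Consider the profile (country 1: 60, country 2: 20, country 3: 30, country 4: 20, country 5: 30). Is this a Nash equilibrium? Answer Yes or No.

No

Total = 160 ≥ 50: provided.
Country 1 (pledges 60, payoff 80): dropping to 0 → total 100, payoff 140. Profitable deviation.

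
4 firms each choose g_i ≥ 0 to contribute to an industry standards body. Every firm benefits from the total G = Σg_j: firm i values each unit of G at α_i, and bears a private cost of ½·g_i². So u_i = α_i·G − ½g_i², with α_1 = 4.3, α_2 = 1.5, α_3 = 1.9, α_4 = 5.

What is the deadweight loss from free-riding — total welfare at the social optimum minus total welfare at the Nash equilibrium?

185.965

Firm i's FOC: ∂u_i/∂g_i = α_i − g_i = 0, so g_i* = α_i.
NE contributions = (4.3, 1.5, 1.9, 5); G = 12.7.
W^NE = (Σα)·G − ½Σα_i² = 12.7² − ½·49.35 = 136.615.
Planner sets g_i = Σα_j = 12.7 for every i, so G^SO = 4·12.7 = 50.8.
W^SO = (Σα)·G^SO − ½·4·(Σα)² = (4/2)·12.7² = 322.58.
Deadweight loss = W^SO − W^NE = 185.965.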